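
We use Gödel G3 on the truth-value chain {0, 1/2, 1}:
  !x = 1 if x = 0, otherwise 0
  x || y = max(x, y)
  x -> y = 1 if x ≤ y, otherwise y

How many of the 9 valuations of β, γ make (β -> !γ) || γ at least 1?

β = 0, γ = 0 ↦ 1  ≥
β = 0, γ = 1/2 ↦ 1  ≥
β = 0, γ = 1 ↦ 1  ≥
β = 1/2, γ = 0 ↦ 1  ≥
β = 1/2, γ = 1/2 ↦ 1/2  <
β = 1/2, γ = 1 ↦ 1  ≥
β = 1, γ = 0 ↦ 1  ≥
β = 1, γ = 1/2 ↦ 1/2  <
β = 1, γ = 1 ↦ 1  ≥
So 7 of the 9 assignments meet the threshold.

7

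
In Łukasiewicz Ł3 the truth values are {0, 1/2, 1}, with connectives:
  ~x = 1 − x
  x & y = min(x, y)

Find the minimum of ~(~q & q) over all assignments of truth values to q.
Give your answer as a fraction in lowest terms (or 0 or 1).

Take q = 1/2:
~q = ~1/2 = 1/2
~q & q = 1/2 & 1/2 = 1/2
~(~q & q) = ~1/2 = 1/2
No assignment yields a value below 1/2, so this is the minimum.

1/2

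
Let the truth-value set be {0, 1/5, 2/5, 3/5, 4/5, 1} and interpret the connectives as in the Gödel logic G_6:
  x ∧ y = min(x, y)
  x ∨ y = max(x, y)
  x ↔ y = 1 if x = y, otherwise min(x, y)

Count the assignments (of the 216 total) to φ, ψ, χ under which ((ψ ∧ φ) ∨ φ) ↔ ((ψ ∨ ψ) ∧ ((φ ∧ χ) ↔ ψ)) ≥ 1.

91

value 1: 91 assignments (counts)
value 4/5: 3 assignments
value 3/5: 10 assignments
value 2/5: 21 assignments
value 1/5: 36 assignments
value 0: 55 assignments
So 91 of the 216 assignments meet the threshold.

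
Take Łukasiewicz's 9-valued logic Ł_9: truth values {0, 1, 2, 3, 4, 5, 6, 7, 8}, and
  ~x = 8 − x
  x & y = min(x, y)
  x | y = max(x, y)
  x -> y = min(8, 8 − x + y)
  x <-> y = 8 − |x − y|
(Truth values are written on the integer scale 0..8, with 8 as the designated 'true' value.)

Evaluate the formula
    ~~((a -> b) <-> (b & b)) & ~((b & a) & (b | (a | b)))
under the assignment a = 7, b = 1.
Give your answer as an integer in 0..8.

7

a -> b = 7 -> 1 = 2
b & b = 1 & 1 = 1
(a -> b) <-> (b & b) = 2 <-> 1 = 7
~((a -> b) <-> (b & b)) = ~7 = 1
~~((a -> b) <-> (b & b)) = ~1 = 7
b & a = 1 & 7 = 1
a | b = 7 | 1 = 7
b | (a | b) = 1 | 7 = 7
(b & a) & (b | (a | b)) = 1 & 7 = 1
~((b & a) & (b | (a | b))) = ~1 = 7
~~((a -> b) <-> (b & b)) & ~((b & a) & (b | (a | b))) = 7 & 7 = 7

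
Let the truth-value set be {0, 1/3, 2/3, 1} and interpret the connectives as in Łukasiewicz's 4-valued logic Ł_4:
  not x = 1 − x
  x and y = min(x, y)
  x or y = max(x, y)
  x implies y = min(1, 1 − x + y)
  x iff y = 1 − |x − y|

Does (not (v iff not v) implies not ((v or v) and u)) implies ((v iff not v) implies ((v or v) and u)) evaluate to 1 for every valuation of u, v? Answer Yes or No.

No

Counterexample: take u = 0, v = 1/3.
not v = not 1/3 = 2/3
v iff not v = 1/3 iff 2/3 = 2/3
not (v iff not v) = not 2/3 = 1/3
v or v = 1/3 or 1/3 = 1/3
(v or v) and u = 1/3 and 0 = 0
not ((v or v) and u) = not 0 = 1
not (v iff not v) implies not ((v or v) and u) = 1/3 implies 1 = 1
not v = not 1/3 = 2/3
v iff not v = 1/3 iff 2/3 = 2/3
v or v = 1/3 or 1/3 = 1/3
(v or v) and u = 1/3 and 0 = 0
(v iff not v) implies ((v or v) and u) = 2/3 implies 0 = 1/3
(not (v iff not v) implies not ((v or v) and u)) implies ((v iff not v) implies ((v or v) and u)) = 1 implies 1/3 = 1/3
This gives 1/3 ≠ 1.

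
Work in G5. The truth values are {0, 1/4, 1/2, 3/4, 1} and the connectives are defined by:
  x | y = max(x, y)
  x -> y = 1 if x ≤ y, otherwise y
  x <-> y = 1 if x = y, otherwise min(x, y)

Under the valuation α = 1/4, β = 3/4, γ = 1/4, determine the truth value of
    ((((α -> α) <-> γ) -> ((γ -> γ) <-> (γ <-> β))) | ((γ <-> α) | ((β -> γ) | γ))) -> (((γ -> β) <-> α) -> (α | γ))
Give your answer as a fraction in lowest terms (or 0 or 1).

α -> α = 1/4 -> 1/4 = 1
(α -> α) <-> γ = 1 <-> 1/4 = 1/4
γ -> γ = 1/4 -> 1/4 = 1
γ <-> β = 1/4 <-> 3/4 = 1/4
(γ -> γ) <-> (γ <-> β) = 1 <-> 1/4 = 1/4
((α -> α) <-> γ) -> ((γ -> γ) <-> (γ <-> β)) = 1/4 -> 1/4 = 1
γ <-> α = 1/4 <-> 1/4 = 1
β -> γ = 3/4 -> 1/4 = 1/4
(β -> γ) | γ = 1/4 | 1/4 = 1/4
(γ <-> α) | ((β -> γ) | γ) = 1 | 1/4 = 1
(((α -> α) <-> γ) -> ((γ -> γ) <-> (γ <-> β))) | ((γ <-> α) | ((β -> γ) | γ)) = 1 | 1 = 1
γ -> β = 1/4 -> 3/4 = 1
(γ -> β) <-> α = 1 <-> 1/4 = 1/4
α | γ = 1/4 | 1/4 = 1/4
((γ -> β) <-> α) -> (α | γ) = 1/4 -> 1/4 = 1
((((α -> α) <-> γ) -> ((γ -> γ) <-> (γ <-> β))) | ((γ <-> α) | ((β -> γ) | γ))) -> (((γ -> β) <-> α) -> (α | γ)) = 1 -> 1 = 1

1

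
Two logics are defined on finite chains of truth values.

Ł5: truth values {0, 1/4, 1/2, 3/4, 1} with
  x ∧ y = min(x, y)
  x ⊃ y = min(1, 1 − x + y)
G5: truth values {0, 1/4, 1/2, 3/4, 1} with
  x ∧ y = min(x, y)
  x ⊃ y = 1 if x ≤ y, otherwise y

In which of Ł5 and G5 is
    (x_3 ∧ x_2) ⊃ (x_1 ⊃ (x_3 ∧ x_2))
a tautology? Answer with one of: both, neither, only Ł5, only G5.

In Ł5: every assignment gives 1 — tautology.
In G5: every assignment gives 1 — tautology.

both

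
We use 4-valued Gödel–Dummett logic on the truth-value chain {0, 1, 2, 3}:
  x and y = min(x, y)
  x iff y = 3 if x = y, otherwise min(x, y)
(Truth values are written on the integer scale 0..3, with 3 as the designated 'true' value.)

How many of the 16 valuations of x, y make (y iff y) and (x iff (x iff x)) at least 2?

x = 0, y = 0 ↦ 0  <
x = 0, y = 1 ↦ 0  <
x = 0, y = 2 ↦ 0  <
x = 0, y = 3 ↦ 0  <
x = 1, y = 0 ↦ 1  <
x = 1, y = 1 ↦ 1  <
x = 1, y = 2 ↦ 1  <
x = 1, y = 3 ↦ 1  <
x = 2, y = 0 ↦ 2  ≥
x = 2, y = 1 ↦ 2  ≥
x = 2, y = 2 ↦ 2  ≥
x = 2, y = 3 ↦ 2  ≥
x = 3, y = 0 ↦ 3  ≥
x = 3, y = 1 ↦ 3  ≥
x = 3, y = 2 ↦ 3  ≥
x = 3, y = 3 ↦ 3  ≥
So 8 of the 16 assignments meet the threshold.

8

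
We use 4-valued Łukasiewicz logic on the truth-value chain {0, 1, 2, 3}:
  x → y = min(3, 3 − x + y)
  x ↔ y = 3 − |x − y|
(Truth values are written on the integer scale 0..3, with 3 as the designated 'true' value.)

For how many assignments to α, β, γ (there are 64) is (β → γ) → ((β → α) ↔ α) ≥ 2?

value 3: 35 assignments (counts)
value 2: 15 assignments (counts)
value 1: 10 assignments
value 0: 4 assignments
So 50 of the 64 assignments meet the threshold.

50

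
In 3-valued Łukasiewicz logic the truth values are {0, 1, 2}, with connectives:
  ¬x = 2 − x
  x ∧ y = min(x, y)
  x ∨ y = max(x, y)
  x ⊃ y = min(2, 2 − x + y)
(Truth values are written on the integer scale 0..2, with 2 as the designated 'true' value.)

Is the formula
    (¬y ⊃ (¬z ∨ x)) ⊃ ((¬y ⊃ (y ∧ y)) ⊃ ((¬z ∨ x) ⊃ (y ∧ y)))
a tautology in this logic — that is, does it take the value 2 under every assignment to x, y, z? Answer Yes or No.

No

Counterexample: take x = 0, y = 1, z = 0.
¬y = ¬1 = 1
¬z = ¬0 = 2
¬z ∨ x = 2 ∨ 0 = 2
¬y ⊃ (¬z ∨ x) = 1 ⊃ 2 = 2
¬y = ¬1 = 1
y ∧ y = 1 ∧ 1 = 1
¬y ⊃ (y ∧ y) = 1 ⊃ 1 = 2
¬z = ¬0 = 2
¬z ∨ x = 2 ∨ 0 = 2
y ∧ y = 1 ∧ 1 = 1
(¬z ∨ x) ⊃ (y ∧ y) = 2 ⊃ 1 = 1
(¬y ⊃ (y ∧ y)) ⊃ ((¬z ∨ x) ⊃ (y ∧ y)) = 2 ⊃ 1 = 1
(¬y ⊃ (¬z ∨ x)) ⊃ ((¬y ⊃ (y ∧ y)) ⊃ ((¬z ∨ x) ⊃ (y ∧ y))) = 2 ⊃ 1 = 1
This gives 1 ≠ 2.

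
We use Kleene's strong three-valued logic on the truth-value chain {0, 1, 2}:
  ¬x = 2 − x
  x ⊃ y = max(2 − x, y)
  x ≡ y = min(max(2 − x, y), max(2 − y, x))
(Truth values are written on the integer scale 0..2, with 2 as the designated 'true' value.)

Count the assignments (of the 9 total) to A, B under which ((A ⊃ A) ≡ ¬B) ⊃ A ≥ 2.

A = 0, B = 0 ↦ 0  <
A = 0, B = 1 ↦ 1  <
A = 0, B = 2 ↦ 2  ≥
A = 1, B = 0 ↦ 1  <
A = 1, B = 1 ↦ 1  <
A = 1, B = 2 ↦ 1  <
A = 2, B = 0 ↦ 2  ≥
A = 2, B = 1 ↦ 2  ≥
A = 2, B = 2 ↦ 2  ≥
So 4 of the 9 assignments meet the threshold.

4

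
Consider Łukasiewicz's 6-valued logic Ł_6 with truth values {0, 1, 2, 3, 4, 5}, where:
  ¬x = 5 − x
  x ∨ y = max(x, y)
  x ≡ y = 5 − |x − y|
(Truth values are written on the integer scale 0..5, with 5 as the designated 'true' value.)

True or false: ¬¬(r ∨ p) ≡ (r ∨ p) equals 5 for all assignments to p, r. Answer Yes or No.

At p = 4, r = 2, for instance:
r ∨ p = 2 ∨ 4 = 4
¬(r ∨ p) = ¬4 = 1
¬¬(r ∨ p) = ¬1 = 4
¬¬(r ∨ p) ≡ (r ∨ p) = 4 ≡ 4 = 5
and checking the remaining 35 assignments likewise gives ≥ 5 in every case.

Yes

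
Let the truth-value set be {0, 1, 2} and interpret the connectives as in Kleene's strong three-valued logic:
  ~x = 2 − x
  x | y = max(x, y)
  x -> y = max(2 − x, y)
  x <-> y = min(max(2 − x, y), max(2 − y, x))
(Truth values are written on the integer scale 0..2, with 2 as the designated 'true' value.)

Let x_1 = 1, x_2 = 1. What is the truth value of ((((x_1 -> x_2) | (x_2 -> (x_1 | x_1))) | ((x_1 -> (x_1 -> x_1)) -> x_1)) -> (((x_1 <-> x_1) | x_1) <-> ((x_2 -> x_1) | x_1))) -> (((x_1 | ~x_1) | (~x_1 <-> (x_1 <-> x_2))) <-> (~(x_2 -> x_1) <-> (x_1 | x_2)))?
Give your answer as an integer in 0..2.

1

x_1 -> x_2 = 1 -> 1 = 1
x_1 | x_1 = 1 | 1 = 1
x_2 -> (x_1 | x_1) = 1 -> 1 = 1
(x_1 -> x_2) | (x_2 -> (x_1 | x_1)) = 1 | 1 = 1
x_1 -> x_1 = 1 -> 1 = 1
x_1 -> (x_1 -> x_1) = 1 -> 1 = 1
(x_1 -> (x_1 -> x_1)) -> x_1 = 1 -> 1 = 1
((x_1 -> x_2) | (x_2 -> (x_1 | x_1))) | ((x_1 -> (x_1 -> x_1)) -> x_1) = 1 | 1 = 1
x_1 <-> x_1 = 1 <-> 1 = 1
(x_1 <-> x_1) | x_1 = 1 | 1 = 1
x_2 -> x_1 = 1 -> 1 = 1
(x_2 -> x_1) | x_1 = 1 | 1 = 1
((x_1 <-> x_1) | x_1) <-> ((x_2 -> x_1) | x_1) = 1 <-> 1 = 1
(((x_1 -> x_2) | (x_2 -> (x_1 | x_1))) | ((x_1 -> (x_1 -> x_1)) -> x_1)) -> (((x_1 <-> x_1) | x_1) <-> ((x_2 -> x_1) | x_1)) = 1 -> 1 = 1
~x_1 = ~1 = 1
x_1 | ~x_1 = 1 | 1 = 1
~x_1 = ~1 = 1
x_1 <-> x_2 = 1 <-> 1 = 1
~x_1 <-> (x_1 <-> x_2) = 1 <-> 1 = 1
(x_1 | ~x_1) | (~x_1 <-> (x_1 <-> x_2)) = 1 | 1 = 1
x_2 -> x_1 = 1 -> 1 = 1
~(x_2 -> x_1) = ~1 = 1
x_1 | x_2 = 1 | 1 = 1
~(x_2 -> x_1) <-> (x_1 | x_2) = 1 <-> 1 = 1
((x_1 | ~x_1) | (~x_1 <-> (x_1 <-> x_2))) <-> (~(x_2 -> x_1) <-> (x_1 | x_2)) = 1 <-> 1 = 1
((((x_1 -> x_2) | (x_2 -> (x_1 | x_1))) | ((x_1 -> (x_1 -> x_1)) -> x_1)) -> (((x_1 <-> x_1) | x_1) <-> ((x_2 -> x_1) | x_1))) -> (((x_1 | ~x_1) | (~x_1 <-> (x_1 <-> x_2))) <-> (~(x_2 -> x_1) <-> (x_1 | x_2))) = 1 -> 1 = 1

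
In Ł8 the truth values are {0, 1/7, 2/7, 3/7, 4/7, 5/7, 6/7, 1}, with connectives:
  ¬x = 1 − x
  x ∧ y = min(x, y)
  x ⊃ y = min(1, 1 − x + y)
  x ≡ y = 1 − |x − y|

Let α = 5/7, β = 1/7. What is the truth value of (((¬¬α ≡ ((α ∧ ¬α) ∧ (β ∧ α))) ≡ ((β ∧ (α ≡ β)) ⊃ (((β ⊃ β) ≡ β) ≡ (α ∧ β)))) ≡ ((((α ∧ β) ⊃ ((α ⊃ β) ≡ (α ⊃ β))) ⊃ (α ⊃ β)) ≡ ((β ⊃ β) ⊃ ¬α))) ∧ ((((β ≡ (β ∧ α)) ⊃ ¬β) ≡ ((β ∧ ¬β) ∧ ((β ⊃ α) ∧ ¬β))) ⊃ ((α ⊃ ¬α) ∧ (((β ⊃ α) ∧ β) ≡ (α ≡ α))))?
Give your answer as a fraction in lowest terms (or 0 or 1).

¬α = ¬5/7 = 2/7
¬¬α = ¬2/7 = 5/7
¬α = ¬5/7 = 2/7
α ∧ ¬α = 5/7 ∧ 2/7 = 2/7
β ∧ α = 1/7 ∧ 5/7 = 1/7
(α ∧ ¬α) ∧ (β ∧ α) = 2/7 ∧ 1/7 = 1/7
¬¬α ≡ ((α ∧ ¬α) ∧ (β ∧ α)) = 5/7 ≡ 1/7 = 3/7
α ≡ β = 5/7 ≡ 1/7 = 3/7
β ∧ (α ≡ β) = 1/7 ∧ 3/7 = 1/7
β ⊃ β = 1/7 ⊃ 1/7 = 1
(β ⊃ β) ≡ β = 1 ≡ 1/7 = 1/7
α ∧ β = 5/7 ∧ 1/7 = 1/7
((β ⊃ β) ≡ β) ≡ (α ∧ β) = 1/7 ≡ 1/7 = 1
(β ∧ (α ≡ β)) ⊃ (((β ⊃ β) ≡ β) ≡ (α ∧ β)) = 1/7 ⊃ 1 = 1
(¬¬α ≡ ((α ∧ ¬α) ∧ (β ∧ α))) ≡ ((β ∧ (α ≡ β)) ⊃ (((β ⊃ β) ≡ β) ≡ (α ∧ β))) = 3/7 ≡ 1 = 3/7
α ∧ β = 5/7 ∧ 1/7 = 1/7
α ⊃ β = 5/7 ⊃ 1/7 = 3/7
α ⊃ β = 5/7 ⊃ 1/7 = 3/7
(α ⊃ β) ≡ (α ⊃ β) = 3/7 ≡ 3/7 = 1
(α ∧ β) ⊃ ((α ⊃ β) ≡ (α ⊃ β)) = 1/7 ⊃ 1 = 1
α ⊃ β = 5/7 ⊃ 1/7 = 3/7
((α ∧ β) ⊃ ((α ⊃ β) ≡ (α ⊃ β))) ⊃ (α ⊃ β) = 1 ⊃ 3/7 = 3/7
β ⊃ β = 1/7 ⊃ 1/7 = 1
¬α = ¬5/7 = 2/7
(β ⊃ β) ⊃ ¬α = 1 ⊃ 2/7 = 2/7
(((α ∧ β) ⊃ ((α ⊃ β) ≡ (α ⊃ β))) ⊃ (α ⊃ β)) ≡ ((β ⊃ β) ⊃ ¬α) = 3/7 ≡ 2/7 = 6/7
((¬¬α ≡ ((α ∧ ¬α) ∧ (β ∧ α))) ≡ ((β ∧ (α ≡ β)) ⊃ (((β ⊃ β) ≡ β) ≡ (α ∧ β)))) ≡ ((((α ∧ β) ⊃ ((α ⊃ β) ≡ (α ⊃ β))) ⊃ (α ⊃ β)) ≡ ((β ⊃ β) ⊃ ¬α)) = 3/7 ≡ 6/7 = 4/7
β ∧ α = 1/7 ∧ 5/7 = 1/7
β ≡ (β ∧ α) = 1/7 ≡ 1/7 = 1
¬β = ¬1/7 = 6/7
(β ≡ (β ∧ α)) ⊃ ¬β = 1 ⊃ 6/7 = 6/7
¬β = ¬1/7 = 6/7
β ∧ ¬β = 1/7 ∧ 6/7 = 1/7
β ⊃ α = 1/7 ⊃ 5/7 = 1
¬β = ¬1/7 = 6/7
(β ⊃ α) ∧ ¬β = 1 ∧ 6/7 = 6/7
(β ∧ ¬β) ∧ ((β ⊃ α) ∧ ¬β) = 1/7 ∧ 6/7 = 1/7
((β ≡ (β ∧ α)) ⊃ ¬β) ≡ ((β ∧ ¬β) ∧ ((β ⊃ α) ∧ ¬β)) = 6/7 ≡ 1/7 = 2/7
¬α = ¬5/7 = 2/7
α ⊃ ¬α = 5/7 ⊃ 2/7 = 4/7
β ⊃ α = 1/7 ⊃ 5/7 = 1
(β ⊃ α) ∧ β = 1 ∧ 1/7 = 1/7
α ≡ α = 5/7 ≡ 5/7 = 1
((β ⊃ α) ∧ β) ≡ (α ≡ α) = 1/7 ≡ 1 = 1/7
(α ⊃ ¬α) ∧ (((β ⊃ α) ∧ β) ≡ (α ≡ α)) = 4/7 ∧ 1/7 = 1/7
(((β ≡ (β ∧ α)) ⊃ ¬β) ≡ ((β ∧ ¬β) ∧ ((β ⊃ α) ∧ ¬β))) ⊃ ((α ⊃ ¬α) ∧ (((β ⊃ α) ∧ β) ≡ (α ≡ α))) = 2/7 ⊃ 1/7 = 6/7
(((¬¬α ≡ ((α ∧ ¬α) ∧ (β ∧ α))) ≡ ((β ∧ (α ≡ β)) ⊃ (((β ⊃ β) ≡ β) ≡ (α ∧ β)))) ≡ ((((α ∧ β) ⊃ ((α ⊃ β) ≡ (α ⊃ β))) ⊃ (α ⊃ β)) ≡ ((β ⊃ β) ⊃ ¬α))) ∧ ((((β ≡ (β ∧ α)) ⊃ ¬β) ≡ ((β ∧ ¬β) ∧ ((β ⊃ α) ∧ ¬β))) ⊃ ((α ⊃ ¬α) ∧ (((β ⊃ α) ∧ β) ≡ (α ≡ α)))) = 4/7 ∧ 6/7 = 4/7

4/7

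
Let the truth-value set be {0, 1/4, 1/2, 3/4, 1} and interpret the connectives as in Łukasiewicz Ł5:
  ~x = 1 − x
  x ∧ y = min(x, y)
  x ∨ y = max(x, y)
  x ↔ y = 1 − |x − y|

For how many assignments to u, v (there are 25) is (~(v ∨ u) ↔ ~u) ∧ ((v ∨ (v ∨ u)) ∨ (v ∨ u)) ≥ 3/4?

value 1: 5 assignments (counts)
value 3/4: 6 assignments (counts)
value 1/2: 7 assignments
value 1/4: 5 assignments
value 0: 2 assignments
So 11 of the 25 assignments meet the threshold.

11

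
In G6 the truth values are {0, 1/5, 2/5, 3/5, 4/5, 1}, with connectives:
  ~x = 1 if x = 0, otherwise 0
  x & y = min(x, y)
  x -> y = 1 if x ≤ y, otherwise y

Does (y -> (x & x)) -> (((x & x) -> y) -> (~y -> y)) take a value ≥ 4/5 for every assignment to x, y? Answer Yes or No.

No

Counterexample: take x = 0, y = 0.
x & x = 0 & 0 = 0
y -> (x & x) = 0 -> 0 = 1
x & x = 0 & 0 = 0
(x & x) -> y = 0 -> 0 = 1
~y = ~0 = 1
~y -> y = 1 -> 0 = 0
((x & x) -> y) -> (~y -> y) = 1 -> 0 = 0
(y -> (x & x)) -> (((x & x) -> y) -> (~y -> y)) = 1 -> 0 = 0
This gives 0, which is below 4/5.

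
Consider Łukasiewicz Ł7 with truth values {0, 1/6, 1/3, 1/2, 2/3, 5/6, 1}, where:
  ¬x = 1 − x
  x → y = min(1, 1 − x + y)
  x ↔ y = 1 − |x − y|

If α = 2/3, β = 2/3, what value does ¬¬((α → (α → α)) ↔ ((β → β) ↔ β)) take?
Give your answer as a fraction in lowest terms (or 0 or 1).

2/3

α → α = 2/3 → 2/3 = 1
α → (α → α) = 2/3 → 1 = 1
β → β = 2/3 → 2/3 = 1
(β → β) ↔ β = 1 ↔ 2/3 = 2/3
(α → (α → α)) ↔ ((β → β) ↔ β) = 1 ↔ 2/3 = 2/3
¬((α → (α → α)) ↔ ((β → β) ↔ β)) = ¬2/3 = 1/3
¬¬((α → (α → α)) ↔ ((β → β) ↔ β)) = ¬1/3 = 2/3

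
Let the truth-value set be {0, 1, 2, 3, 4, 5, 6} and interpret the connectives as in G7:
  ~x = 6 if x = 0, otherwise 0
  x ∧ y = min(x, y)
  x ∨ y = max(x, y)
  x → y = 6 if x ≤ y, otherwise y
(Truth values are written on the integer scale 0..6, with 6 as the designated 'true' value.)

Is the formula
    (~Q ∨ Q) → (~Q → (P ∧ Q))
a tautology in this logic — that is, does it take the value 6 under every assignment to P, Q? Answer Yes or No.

Counterexample: take P = 0, Q = 0.
~Q = ~0 = 6
~Q ∨ Q = 6 ∨ 0 = 6
~Q = ~0 = 6
P ∧ Q = 0 ∧ 0 = 0
~Q → (P ∧ Q) = 6 → 0 = 0
(~Q ∨ Q) → (~Q → (P ∧ Q)) = 6 → 0 = 0
This gives 0 ≠ 6.

No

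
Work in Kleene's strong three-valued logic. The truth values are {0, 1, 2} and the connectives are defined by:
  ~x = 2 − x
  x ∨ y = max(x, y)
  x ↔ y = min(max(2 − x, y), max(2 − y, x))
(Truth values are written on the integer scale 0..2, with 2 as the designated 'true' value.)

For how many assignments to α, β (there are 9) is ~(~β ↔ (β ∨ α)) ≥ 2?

4

α = 0, β = 0 ↦ 2  ≥
α = 0, β = 1 ↦ 1  <
α = 0, β = 2 ↦ 2  ≥
α = 1, β = 0 ↦ 1  <
α = 1, β = 1 ↦ 1  <
α = 1, β = 2 ↦ 2  ≥
α = 2, β = 0 ↦ 0  <
α = 2, β = 1 ↦ 1  <
α = 2, β = 2 ↦ 2  ≥
So 4 of the 9 assignments meet the threshold.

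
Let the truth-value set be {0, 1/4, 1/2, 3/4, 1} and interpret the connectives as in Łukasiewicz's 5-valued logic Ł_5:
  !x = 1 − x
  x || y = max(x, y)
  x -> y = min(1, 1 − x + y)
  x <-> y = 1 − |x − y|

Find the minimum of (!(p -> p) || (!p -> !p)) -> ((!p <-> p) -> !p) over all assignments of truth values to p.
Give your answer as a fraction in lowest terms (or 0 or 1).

Take p = 1/2:
p -> p = 1/2 -> 1/2 = 1
!(p -> p) = !1 = 0
!p = !1/2 = 1/2
!p = !1/2 = 1/2
!p -> !p = 1/2 -> 1/2 = 1
!(p -> p) || (!p -> !p) = 0 || 1 = 1
!p = !1/2 = 1/2
!p <-> p = 1/2 <-> 1/2 = 1
!p = !1/2 = 1/2
(!p <-> p) -> !p = 1 -> 1/2 = 1/2
(!(p -> p) || (!p -> !p)) -> ((!p <-> p) -> !p) = 1 -> 1/2 = 1/2
No assignment yields a value below 1/2, so this is the minimum.

1/2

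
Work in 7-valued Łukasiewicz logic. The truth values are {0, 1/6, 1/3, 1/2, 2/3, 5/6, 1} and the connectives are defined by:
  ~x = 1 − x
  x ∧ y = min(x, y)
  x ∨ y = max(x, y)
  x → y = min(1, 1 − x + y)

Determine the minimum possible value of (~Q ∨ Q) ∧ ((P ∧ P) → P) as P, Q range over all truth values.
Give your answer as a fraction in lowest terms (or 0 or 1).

1/2

Take P = 0, Q = 1/2:
~Q = ~1/2 = 1/2
~Q ∨ Q = 1/2 ∨ 1/2 = 1/2
P ∧ P = 0 ∧ 0 = 0
(P ∧ P) → P = 0 → 0 = 1
(~Q ∨ Q) ∧ ((P ∧ P) → P) = 1/2 ∧ 1 = 1/2
No assignment yields a value below 1/2, so this is the minimum.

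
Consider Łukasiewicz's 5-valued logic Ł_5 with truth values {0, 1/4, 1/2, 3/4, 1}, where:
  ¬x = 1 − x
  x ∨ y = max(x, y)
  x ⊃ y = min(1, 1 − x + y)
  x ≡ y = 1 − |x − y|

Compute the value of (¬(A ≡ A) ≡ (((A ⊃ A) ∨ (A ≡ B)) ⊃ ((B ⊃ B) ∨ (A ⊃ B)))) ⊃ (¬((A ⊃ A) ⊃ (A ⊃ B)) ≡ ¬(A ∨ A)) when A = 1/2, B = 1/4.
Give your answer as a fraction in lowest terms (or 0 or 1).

1

A ≡ A = 1/2 ≡ 1/2 = 1
¬(A ≡ A) = ¬1 = 0
A ⊃ A = 1/2 ⊃ 1/2 = 1
A ≡ B = 1/2 ≡ 1/4 = 3/4
(A ⊃ A) ∨ (A ≡ B) = 1 ∨ 3/4 = 1
B ⊃ B = 1/4 ⊃ 1/4 = 1
A ⊃ B = 1/2 ⊃ 1/4 = 3/4
(B ⊃ B) ∨ (A ⊃ B) = 1 ∨ 3/4 = 1
((A ⊃ A) ∨ (A ≡ B)) ⊃ ((B ⊃ B) ∨ (A ⊃ B)) = 1 ⊃ 1 = 1
¬(A ≡ A) ≡ (((A ⊃ A) ∨ (A ≡ B)) ⊃ ((B ⊃ B) ∨ (A ⊃ B))) = 0 ≡ 1 = 0
A ⊃ A = 1/2 ⊃ 1/2 = 1
A ⊃ B = 1/2 ⊃ 1/4 = 3/4
(A ⊃ A) ⊃ (A ⊃ B) = 1 ⊃ 3/4 = 3/4
¬((A ⊃ A) ⊃ (A ⊃ B)) = ¬3/4 = 1/4
A ∨ A = 1/2 ∨ 1/2 = 1/2
¬(A ∨ A) = ¬1/2 = 1/2
¬((A ⊃ A) ⊃ (A ⊃ B)) ≡ ¬(A ∨ A) = 1/4 ≡ 1/2 = 3/4
(¬(A ≡ A) ≡ (((A ⊃ A) ∨ (A ≡ B)) ⊃ ((B ⊃ B) ∨ (A ⊃ B)))) ⊃ (¬((A ⊃ A) ⊃ (A ⊃ B)) ≡ ¬(A ∨ A)) = 0 ⊃ 3/4 = 1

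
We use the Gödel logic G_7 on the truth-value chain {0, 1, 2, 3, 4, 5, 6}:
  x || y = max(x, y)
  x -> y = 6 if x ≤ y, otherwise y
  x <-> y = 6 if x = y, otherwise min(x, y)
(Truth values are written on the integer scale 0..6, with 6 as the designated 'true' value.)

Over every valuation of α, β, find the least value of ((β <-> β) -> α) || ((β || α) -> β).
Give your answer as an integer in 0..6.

Take α = 1, β = 0:
β <-> β = 0 <-> 0 = 6
(β <-> β) -> α = 6 -> 1 = 1
β || α = 0 || 1 = 1
(β || α) -> β = 1 -> 0 = 0
((β <-> β) -> α) || ((β || α) -> β) = 1 || 0 = 1
No assignment yields a value below 1, so this is the minimum.

1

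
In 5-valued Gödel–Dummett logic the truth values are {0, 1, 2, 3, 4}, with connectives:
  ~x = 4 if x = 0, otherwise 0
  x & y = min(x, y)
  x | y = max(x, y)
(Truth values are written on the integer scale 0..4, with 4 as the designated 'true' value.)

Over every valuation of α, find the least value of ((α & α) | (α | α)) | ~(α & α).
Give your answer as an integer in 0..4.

1

Take α = 1:
α & α = 1 & 1 = 1
α | α = 1 | 1 = 1
(α & α) | (α | α) = 1 | 1 = 1
α & α = 1 & 1 = 1
~(α & α) = ~1 = 0
((α & α) | (α | α)) | ~(α & α) = 1 | 0 = 1
No assignment yields a value below 1, so this is the minimum.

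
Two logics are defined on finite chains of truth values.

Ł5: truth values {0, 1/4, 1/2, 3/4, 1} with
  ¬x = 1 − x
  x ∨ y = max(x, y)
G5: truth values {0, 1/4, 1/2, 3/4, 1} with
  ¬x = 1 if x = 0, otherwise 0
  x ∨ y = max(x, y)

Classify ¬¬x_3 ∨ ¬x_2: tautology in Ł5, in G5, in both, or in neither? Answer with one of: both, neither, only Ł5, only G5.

neither

In Ł5: at x_2 = 1/4, x_3 = 0 the value is 3/4 — not a tautology.
In G5: at x_2 = 1/4, x_3 = 0 the value is 0 — not a tautology.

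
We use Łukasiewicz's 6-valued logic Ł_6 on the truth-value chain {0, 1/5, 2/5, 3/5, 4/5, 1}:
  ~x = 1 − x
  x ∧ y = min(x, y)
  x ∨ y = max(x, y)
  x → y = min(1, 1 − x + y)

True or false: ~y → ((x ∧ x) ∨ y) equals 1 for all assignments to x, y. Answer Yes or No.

Counterexample: take x = 0, y = 0.
~y = ~0 = 1
x ∧ x = 0 ∧ 0 = 0
(x ∧ x) ∨ y = 0 ∨ 0 = 0
~y → ((x ∧ x) ∨ y) = 1 → 0 = 0
This gives 0 ≠ 1.

No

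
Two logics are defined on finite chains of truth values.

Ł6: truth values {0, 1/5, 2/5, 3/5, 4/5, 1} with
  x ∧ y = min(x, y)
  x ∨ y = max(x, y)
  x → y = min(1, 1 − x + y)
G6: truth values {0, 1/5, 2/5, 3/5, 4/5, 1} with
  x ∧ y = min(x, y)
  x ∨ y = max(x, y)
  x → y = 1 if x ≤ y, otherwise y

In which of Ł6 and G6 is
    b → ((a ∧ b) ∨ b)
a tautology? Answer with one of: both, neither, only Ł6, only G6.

both

In Ł6: every assignment gives 1 — tautology.
In G6: every assignment gives 1 — tautology.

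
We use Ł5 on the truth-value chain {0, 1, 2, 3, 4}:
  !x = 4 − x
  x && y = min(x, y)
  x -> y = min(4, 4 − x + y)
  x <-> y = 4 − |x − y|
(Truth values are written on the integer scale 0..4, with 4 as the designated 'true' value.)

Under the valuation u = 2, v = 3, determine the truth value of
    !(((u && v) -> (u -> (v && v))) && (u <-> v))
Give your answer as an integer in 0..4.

1

u && v = 2 && 3 = 2
v && v = 3 && 3 = 3
u -> (v && v) = 2 -> 3 = 4
(u && v) -> (u -> (v && v)) = 2 -> 4 = 4
u <-> v = 2 <-> 3 = 3
((u && v) -> (u -> (v && v))) && (u <-> v) = 4 && 3 = 3
!(((u && v) -> (u -> (v && v))) && (u <-> v)) = !3 = 1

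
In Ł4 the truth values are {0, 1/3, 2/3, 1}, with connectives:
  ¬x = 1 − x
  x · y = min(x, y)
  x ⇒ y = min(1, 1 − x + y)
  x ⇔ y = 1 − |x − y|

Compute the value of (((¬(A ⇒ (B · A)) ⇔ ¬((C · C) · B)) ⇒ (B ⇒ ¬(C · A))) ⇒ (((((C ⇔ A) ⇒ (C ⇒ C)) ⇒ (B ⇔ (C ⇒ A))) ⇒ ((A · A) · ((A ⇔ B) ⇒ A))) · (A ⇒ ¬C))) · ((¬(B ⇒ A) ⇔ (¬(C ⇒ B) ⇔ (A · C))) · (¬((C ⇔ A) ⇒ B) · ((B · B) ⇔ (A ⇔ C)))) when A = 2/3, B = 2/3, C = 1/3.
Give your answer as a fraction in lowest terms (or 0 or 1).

B · A = 2/3 · 2/3 = 2/3
A ⇒ (B · A) = 2/3 ⇒ 2/3 = 1
¬(A ⇒ (B · A)) = ¬1 = 0
C · C = 1/3 · 1/3 = 1/3
(C · C) · B = 1/3 · 2/3 = 1/3
¬((C · C) · B) = ¬1/3 = 2/3
¬(A ⇒ (B · A)) ⇔ ¬((C · C) · B) = 0 ⇔ 2/3 = 1/3
C · A = 1/3 · 2/3 = 1/3
¬(C · A) = ¬1/3 = 2/3
B ⇒ ¬(C · A) = 2/3 ⇒ 2/3 = 1
(¬(A ⇒ (B · A)) ⇔ ¬((C · C) · B)) ⇒ (B ⇒ ¬(C · A)) = 1/3 ⇒ 1 = 1
C ⇔ A = 1/3 ⇔ 2/3 = 2/3
C ⇒ C = 1/3 ⇒ 1/3 = 1
(C ⇔ A) ⇒ (C ⇒ C) = 2/3 ⇒ 1 = 1
C ⇒ A = 1/3 ⇒ 2/3 = 1
B ⇔ (C ⇒ A) = 2/3 ⇔ 1 = 2/3
((C ⇔ A) ⇒ (C ⇒ C)) ⇒ (B ⇔ (C ⇒ A)) = 1 ⇒ 2/3 = 2/3
A · A = 2/3 · 2/3 = 2/3
A ⇔ B = 2/3 ⇔ 2/3 = 1
(A ⇔ B) ⇒ A = 1 ⇒ 2/3 = 2/3
(A · A) · ((A ⇔ B) ⇒ A) = 2/3 · 2/3 = 2/3
(((C ⇔ A) ⇒ (C ⇒ C)) ⇒ (B ⇔ (C ⇒ A))) ⇒ ((A · A) · ((A ⇔ B) ⇒ A)) = 2/3 ⇒ 2/3 = 1
¬C = ¬1/3 = 2/3
A ⇒ ¬C = 2/3 ⇒ 2/3 = 1
((((C ⇔ A) ⇒ (C ⇒ C)) ⇒ (B ⇔ (C ⇒ A))) ⇒ ((A · A) · ((A ⇔ B) ⇒ A))) · (A ⇒ ¬C) = 1 · 1 = 1
((¬(A ⇒ (B · A)) ⇔ ¬((C · C) · B)) ⇒ (B ⇒ ¬(C · A))) ⇒ (((((C ⇔ A) ⇒ (C ⇒ C)) ⇒ (B ⇔ (C ⇒ A))) ⇒ ((A · A) · ((A ⇔ B) ⇒ A))) · (A ⇒ ¬C)) = 1 ⇒ 1 = 1
B ⇒ A = 2/3 ⇒ 2/3 = 1
¬(B ⇒ A) = ¬1 = 0
C ⇒ B = 1/3 ⇒ 2/3 = 1
¬(C ⇒ B) = ¬1 = 0
A · C = 2/3 · 1/3 = 1/3
¬(C ⇒ B) ⇔ (A · C) = 0 ⇔ 1/3 = 2/3
¬(B ⇒ A) ⇔ (¬(C ⇒ B) ⇔ (A · C)) = 0 ⇔ 2/3 = 1/3
C ⇔ A = 1/3 ⇔ 2/3 = 2/3
(C ⇔ A) ⇒ B = 2/3 ⇒ 2/3 = 1
¬((C ⇔ A) ⇒ B) = ¬1 = 0
B · B = 2/3 · 2/3 = 2/3
A ⇔ C = 2/3 ⇔ 1/3 = 2/3
(B · B) ⇔ (A ⇔ C) = 2/3 ⇔ 2/3 = 1
¬((C ⇔ A) ⇒ B) · ((B · B) ⇔ (A ⇔ C)) = 0 · 1 = 0
(¬(B ⇒ A) ⇔ (¬(C ⇒ B) ⇔ (A · C))) · (¬((C ⇔ A) ⇒ B) · ((B · B) ⇔ (A ⇔ C))) = 1/3 · 0 = 0
(((¬(A ⇒ (B · A)) ⇔ ¬((C · C) · B)) ⇒ (B ⇒ ¬(C · A))) ⇒ (((((C ⇔ A) ⇒ (C ⇒ C)) ⇒ (B ⇔ (C ⇒ A))) ⇒ ((A · A) · ((A ⇔ B) ⇒ A))) · (A ⇒ ¬C))) · ((¬(B ⇒ A) ⇔ (¬(C ⇒ B) ⇔ (A · C))) · (¬((C ⇔ A) ⇒ B) · ((B · B) ⇔ (A ⇔ C)))) = 1 · 0 = 0

0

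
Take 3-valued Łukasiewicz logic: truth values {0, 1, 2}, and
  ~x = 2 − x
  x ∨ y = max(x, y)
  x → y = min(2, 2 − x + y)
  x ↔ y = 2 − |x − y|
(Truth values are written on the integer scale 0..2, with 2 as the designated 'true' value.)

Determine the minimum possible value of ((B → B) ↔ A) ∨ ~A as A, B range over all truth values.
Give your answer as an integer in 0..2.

Take A = 1, B = 0:
B → B = 0 → 0 = 2
(B → B) ↔ A = 2 ↔ 1 = 1
~A = ~1 = 1
((B → B) ↔ A) ∨ ~A = 1 ∨ 1 = 1
No assignment yields a value below 1, so this is the minimum.

1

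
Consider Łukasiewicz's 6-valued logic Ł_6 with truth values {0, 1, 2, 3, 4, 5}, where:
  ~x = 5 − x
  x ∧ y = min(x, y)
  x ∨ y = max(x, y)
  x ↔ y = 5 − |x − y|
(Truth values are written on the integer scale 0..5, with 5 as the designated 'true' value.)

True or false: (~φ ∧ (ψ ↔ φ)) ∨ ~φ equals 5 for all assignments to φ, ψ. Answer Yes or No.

Counterexample: take φ = 1, ψ = 0.
~φ = ~1 = 4
ψ ↔ φ = 0 ↔ 1 = 4
~φ ∧ (ψ ↔ φ) = 4 ∧ 4 = 4
(~φ ∧ (ψ ↔ φ)) ∨ ~φ = 4 ∨ 4 = 4
This gives 4 ≠ 5.

No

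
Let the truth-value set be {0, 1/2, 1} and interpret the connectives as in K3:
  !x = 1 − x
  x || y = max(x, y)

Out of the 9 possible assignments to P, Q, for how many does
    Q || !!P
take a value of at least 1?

5

P = 0, Q = 0 ↦ 0  <
P = 0, Q = 1/2 ↦ 1/2  <
P = 0, Q = 1 ↦ 1  ≥
P = 1/2, Q = 0 ↦ 1/2  <
P = 1/2, Q = 1/2 ↦ 1/2  <
P = 1/2, Q = 1 ↦ 1  ≥
P = 1, Q = 0 ↦ 1  ≥
P = 1, Q = 1/2 ↦ 1  ≥
P = 1, Q = 1 ↦ 1  ≥
So 5 of the 9 assignments meet the threshold.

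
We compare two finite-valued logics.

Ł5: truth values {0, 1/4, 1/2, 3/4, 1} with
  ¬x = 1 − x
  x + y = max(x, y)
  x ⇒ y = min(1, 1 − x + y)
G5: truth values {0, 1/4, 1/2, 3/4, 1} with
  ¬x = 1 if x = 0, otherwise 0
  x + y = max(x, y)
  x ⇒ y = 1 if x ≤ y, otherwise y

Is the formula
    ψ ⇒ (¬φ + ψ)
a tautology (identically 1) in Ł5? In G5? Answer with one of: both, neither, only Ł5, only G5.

both

In Ł5: every assignment gives 1 — tautology.
In G5: every assignment gives 1 — tautology.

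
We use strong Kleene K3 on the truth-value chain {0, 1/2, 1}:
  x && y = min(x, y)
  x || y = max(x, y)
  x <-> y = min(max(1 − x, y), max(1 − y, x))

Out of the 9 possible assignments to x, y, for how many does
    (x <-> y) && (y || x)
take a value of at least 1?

x = 0, y = 0 ↦ 0  <
x = 0, y = 1/2 ↦ 1/2  <
x = 0, y = 1 ↦ 0  <
x = 1/2, y = 0 ↦ 1/2  <
x = 1/2, y = 1/2 ↦ 1/2  <
x = 1/2, y = 1 ↦ 1/2  <
x = 1, y = 0 ↦ 0  <
x = 1, y = 1/2 ↦ 1/2  <
x = 1, y = 1 ↦ 1  ≥
So 1 of the 9 assignments meets the threshold.

1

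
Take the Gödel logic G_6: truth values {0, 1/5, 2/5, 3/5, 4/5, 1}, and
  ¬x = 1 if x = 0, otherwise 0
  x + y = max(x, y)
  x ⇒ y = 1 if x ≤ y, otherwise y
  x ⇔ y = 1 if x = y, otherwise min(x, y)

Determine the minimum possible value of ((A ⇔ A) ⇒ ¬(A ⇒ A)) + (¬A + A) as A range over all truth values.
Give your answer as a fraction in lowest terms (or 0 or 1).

Take A = 1/5:
A ⇔ A = 1/5 ⇔ 1/5 = 1
A ⇒ A = 1/5 ⇒ 1/5 = 1
¬(A ⇒ A) = ¬1 = 0
(A ⇔ A) ⇒ ¬(A ⇒ A) = 1 ⇒ 0 = 0
¬A = ¬1/5 = 0
¬A + A = 0 + 1/5 = 1/5
((A ⇔ A) ⇒ ¬(A ⇒ A)) + (¬A + A) = 0 + 1/5 = 1/5
No assignment yields a value below 1/5, so this is the minimum.

1/5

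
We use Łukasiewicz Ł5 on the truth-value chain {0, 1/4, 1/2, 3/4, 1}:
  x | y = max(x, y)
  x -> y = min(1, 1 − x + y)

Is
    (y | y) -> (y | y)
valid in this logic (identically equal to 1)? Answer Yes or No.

Yes

y = 0 ↦ 1
y = 1/4 ↦ 1
y = 1/2 ↦ 1
y = 3/4 ↦ 1
y = 1 ↦ 1
Every assignment gives a value ≥ 1.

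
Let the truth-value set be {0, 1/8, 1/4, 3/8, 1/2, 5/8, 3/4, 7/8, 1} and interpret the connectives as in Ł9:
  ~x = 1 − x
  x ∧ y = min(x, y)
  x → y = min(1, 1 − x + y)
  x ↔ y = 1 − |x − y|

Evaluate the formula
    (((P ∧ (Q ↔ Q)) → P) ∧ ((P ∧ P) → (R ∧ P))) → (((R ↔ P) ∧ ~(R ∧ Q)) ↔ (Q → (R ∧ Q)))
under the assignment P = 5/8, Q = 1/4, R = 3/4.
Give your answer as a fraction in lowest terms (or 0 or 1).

Q ↔ Q = 1/4 ↔ 1/4 = 1
P ∧ (Q ↔ Q) = 5/8 ∧ 1 = 5/8
(P ∧ (Q ↔ Q)) → P = 5/8 → 5/8 = 1
P ∧ P = 5/8 ∧ 5/8 = 5/8
R ∧ P = 3/4 ∧ 5/8 = 5/8
(P ∧ P) → (R ∧ P) = 5/8 → 5/8 = 1
((P ∧ (Q ↔ Q)) → P) ∧ ((P ∧ P) → (R ∧ P)) = 1 ∧ 1 = 1
R ↔ P = 3/4 ↔ 5/8 = 7/8
R ∧ Q = 3/4 ∧ 1/4 = 1/4
~(R ∧ Q) = ~1/4 = 3/4
(R ↔ P) ∧ ~(R ∧ Q) = 7/8 ∧ 3/4 = 3/4
R ∧ Q = 3/4 ∧ 1/4 = 1/4
Q → (R ∧ Q) = 1/4 → 1/4 = 1
((R ↔ P) ∧ ~(R ∧ Q)) ↔ (Q → (R ∧ Q)) = 3/4 ↔ 1 = 3/4
(((P ∧ (Q ↔ Q)) → P) ∧ ((P ∧ P) → (R ∧ P))) → (((R ↔ P) ∧ ~(R ∧ Q)) ↔ (Q → (R ∧ Q))) = 1 → 3/4 = 3/4

3/4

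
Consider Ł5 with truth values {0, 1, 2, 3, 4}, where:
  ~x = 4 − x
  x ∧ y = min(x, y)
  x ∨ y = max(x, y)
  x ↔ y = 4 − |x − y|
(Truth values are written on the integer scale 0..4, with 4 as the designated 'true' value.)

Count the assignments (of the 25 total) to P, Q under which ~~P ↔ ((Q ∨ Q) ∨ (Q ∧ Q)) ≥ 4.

value 4: 5 assignments (counts)
value 3: 8 assignments
value 2: 6 assignments
value 1: 4 assignments
value 0: 2 assignments
So 5 of the 25 assignments meet the threshold.

5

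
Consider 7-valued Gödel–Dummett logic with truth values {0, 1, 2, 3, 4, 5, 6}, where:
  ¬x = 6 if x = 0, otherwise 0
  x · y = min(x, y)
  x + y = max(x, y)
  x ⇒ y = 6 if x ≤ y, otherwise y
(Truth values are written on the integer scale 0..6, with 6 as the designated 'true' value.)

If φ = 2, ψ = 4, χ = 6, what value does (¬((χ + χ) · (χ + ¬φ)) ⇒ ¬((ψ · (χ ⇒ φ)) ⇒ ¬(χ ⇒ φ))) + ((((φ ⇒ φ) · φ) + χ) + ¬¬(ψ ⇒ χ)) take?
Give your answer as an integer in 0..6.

χ + χ = 6 + 6 = 6
¬φ = ¬2 = 0
χ + ¬φ = 6 + 0 = 6
(χ + χ) · (χ + ¬φ) = 6 · 6 = 6
¬((χ + χ) · (χ + ¬φ)) = ¬6 = 0
χ ⇒ φ = 6 ⇒ 2 = 2
ψ · (χ ⇒ φ) = 4 · 2 = 2
χ ⇒ φ = 6 ⇒ 2 = 2
¬(χ ⇒ φ) = ¬2 = 0
(ψ · (χ ⇒ φ)) ⇒ ¬(χ ⇒ φ) = 2 ⇒ 0 = 0
¬((ψ · (χ ⇒ φ)) ⇒ ¬(χ ⇒ φ)) = ¬0 = 6
¬((χ + χ) · (χ + ¬φ)) ⇒ ¬((ψ · (χ ⇒ φ)) ⇒ ¬(χ ⇒ φ)) = 0 ⇒ 6 = 6
φ ⇒ φ = 2 ⇒ 2 = 6
(φ ⇒ φ) · φ = 6 · 2 = 2
((φ ⇒ φ) · φ) + χ = 2 + 6 = 6
ψ ⇒ χ = 4 ⇒ 6 = 6
¬(ψ ⇒ χ) = ¬6 = 0
¬¬(ψ ⇒ χ) = ¬0 = 6
(((φ ⇒ φ) · φ) + χ) + ¬¬(ψ ⇒ χ) = 6 + 6 = 6
(¬((χ + χ) · (χ + ¬φ)) ⇒ ¬((ψ · (χ ⇒ φ)) ⇒ ¬(χ ⇒ φ))) + ((((φ ⇒ φ) · φ) + χ) + ¬¬(ψ ⇒ χ)) = 6 + 6 = 6

6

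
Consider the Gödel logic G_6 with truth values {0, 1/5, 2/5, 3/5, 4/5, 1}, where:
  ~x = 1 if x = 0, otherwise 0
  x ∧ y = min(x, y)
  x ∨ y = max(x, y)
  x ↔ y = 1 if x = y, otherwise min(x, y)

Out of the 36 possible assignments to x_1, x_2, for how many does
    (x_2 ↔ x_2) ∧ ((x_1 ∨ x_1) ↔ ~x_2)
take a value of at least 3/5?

value 1: 6 assignments (counts)
value 4/5: 1 assignment (counts)
value 3/5: 1 assignment (counts)
value 2/5: 1 assignment
value 1/5: 1 assignment
value 0: 26 assignments
So 8 of the 36 assignments meet the threshold.

8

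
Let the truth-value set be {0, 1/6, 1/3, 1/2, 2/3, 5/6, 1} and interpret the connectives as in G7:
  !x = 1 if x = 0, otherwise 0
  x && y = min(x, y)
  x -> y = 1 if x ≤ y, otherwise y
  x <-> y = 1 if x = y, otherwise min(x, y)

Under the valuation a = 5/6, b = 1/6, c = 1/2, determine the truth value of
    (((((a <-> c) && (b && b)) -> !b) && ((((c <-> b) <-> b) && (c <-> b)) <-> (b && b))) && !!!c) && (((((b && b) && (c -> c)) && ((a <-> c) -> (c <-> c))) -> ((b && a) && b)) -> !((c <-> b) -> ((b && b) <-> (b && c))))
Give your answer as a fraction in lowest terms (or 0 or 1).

a <-> c = 5/6 <-> 1/2 = 1/2
b && b = 1/6 && 1/6 = 1/6
(a <-> c) && (b && b) = 1/2 && 1/6 = 1/6
!b = !1/6 = 0
((a <-> c) && (b && b)) -> !b = 1/6 -> 0 = 0
c <-> b = 1/2 <-> 1/6 = 1/6
(c <-> b) <-> b = 1/6 <-> 1/6 = 1
c <-> b = 1/2 <-> 1/6 = 1/6
((c <-> b) <-> b) && (c <-> b) = 1 && 1/6 = 1/6
b && b = 1/6 && 1/6 = 1/6
(((c <-> b) <-> b) && (c <-> b)) <-> (b && b) = 1/6 <-> 1/6 = 1
(((a <-> c) && (b && b)) -> !b) && ((((c <-> b) <-> b) && (c <-> b)) <-> (b && b)) = 0 && 1 = 0
!c = !1/2 = 0
!!c = !0 = 1
!!!c = !1 = 0
((((a <-> c) && (b && b)) -> !b) && ((((c <-> b) <-> b) && (c <-> b)) <-> (b && b))) && !!!c = 0 && 0 = 0
b && b = 1/6 && 1/6 = 1/6
c -> c = 1/2 -> 1/2 = 1
(b && b) && (c -> c) = 1/6 && 1 = 1/6
a <-> c = 5/6 <-> 1/2 = 1/2
c <-> c = 1/2 <-> 1/2 = 1
(a <-> c) -> (c <-> c) = 1/2 -> 1 = 1
((b && b) && (c -> c)) && ((a <-> c) -> (c <-> c)) = 1/6 && 1 = 1/6
b && a = 1/6 && 5/6 = 1/6
(b && a) && b = 1/6 && 1/6 = 1/6
(((b && b) && (c -> c)) && ((a <-> c) -> (c <-> c))) -> ((b && a) && b) = 1/6 -> 1/6 = 1
c <-> b = 1/2 <-> 1/6 = 1/6
b && b = 1/6 && 1/6 = 1/6
b && c = 1/6 && 1/2 = 1/6
(b && b) <-> (b && c) = 1/6 <-> 1/6 = 1
(c <-> b) -> ((b && b) <-> (b && c)) = 1/6 -> 1 = 1
!((c <-> b) -> ((b && b) <-> (b && c))) = !1 = 0
((((b && b) && (c -> c)) && ((a <-> c) -> (c <-> c))) -> ((b && a) && b)) -> !((c <-> b) -> ((b && b) <-> (b && c))) = 1 -> 0 = 0
(((((a <-> c) && (b && b)) -> !b) && ((((c <-> b) <-> b) && (c <-> b)) <-> (b && b))) && !!!c) && (((((b && b) && (c -> c)) && ((a <-> c) -> (c <-> c))) -> ((b && a) && b)) -> !((c <-> b) -> ((b && b) <-> (b && c)))) = 0 && 0 = 0

0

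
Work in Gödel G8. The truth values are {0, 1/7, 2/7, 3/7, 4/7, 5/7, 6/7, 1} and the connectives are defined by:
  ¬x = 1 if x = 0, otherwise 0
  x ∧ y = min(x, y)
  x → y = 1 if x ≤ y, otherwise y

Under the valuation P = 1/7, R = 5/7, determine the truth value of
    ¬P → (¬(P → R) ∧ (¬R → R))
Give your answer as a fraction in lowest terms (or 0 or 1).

¬P = ¬1/7 = 0
P → R = 1/7 → 5/7 = 1
¬(P → R) = ¬1 = 0
¬R = ¬5/7 = 0
¬R → R = 0 → 5/7 = 1
¬(P → R) ∧ (¬R → R) = 0 ∧ 1 = 0
¬P → (¬(P → R) ∧ (¬R → R)) = 0 → 0 = 1

1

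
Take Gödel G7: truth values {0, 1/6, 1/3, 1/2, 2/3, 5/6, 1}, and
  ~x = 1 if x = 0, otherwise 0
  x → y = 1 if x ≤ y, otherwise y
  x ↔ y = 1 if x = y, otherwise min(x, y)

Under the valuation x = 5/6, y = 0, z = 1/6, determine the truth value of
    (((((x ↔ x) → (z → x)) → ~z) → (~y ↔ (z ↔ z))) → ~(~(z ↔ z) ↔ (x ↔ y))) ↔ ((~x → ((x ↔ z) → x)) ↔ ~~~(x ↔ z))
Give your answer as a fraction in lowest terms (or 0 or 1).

x ↔ x = 5/6 ↔ 5/6 = 1
z → x = 1/6 → 5/6 = 1
(x ↔ x) → (z → x) = 1 → 1 = 1
~z = ~1/6 = 0
((x ↔ x) → (z → x)) → ~z = 1 → 0 = 0
~y = ~0 = 1
z ↔ z = 1/6 ↔ 1/6 = 1
~y ↔ (z ↔ z) = 1 ↔ 1 = 1
(((x ↔ x) → (z → x)) → ~z) → (~y ↔ (z ↔ z)) = 0 → 1 = 1
z ↔ z = 1/6 ↔ 1/6 = 1
~(z ↔ z) = ~1 = 0
x ↔ y = 5/6 ↔ 0 = 0
~(z ↔ z) ↔ (x ↔ y) = 0 ↔ 0 = 1
~(~(z ↔ z) ↔ (x ↔ y)) = ~1 = 0
((((x ↔ x) → (z → x)) → ~z) → (~y ↔ (z ↔ z))) → ~(~(z ↔ z) ↔ (x ↔ y)) = 1 → 0 = 0
~x = ~5/6 = 0
x ↔ z = 5/6 ↔ 1/6 = 1/6
(x ↔ z) → x = 1/6 → 5/6 = 1
~x → ((x ↔ z) → x) = 0 → 1 = 1
x ↔ z = 5/6 ↔ 1/6 = 1/6
~(x ↔ z) = ~1/6 = 0
~~(x ↔ z) = ~0 = 1
~~~(x ↔ z) = ~1 = 0
(~x → ((x ↔ z) → x)) ↔ ~~~(x ↔ z) = 1 ↔ 0 = 0
(((((x ↔ x) → (z → x)) → ~z) → (~y ↔ (z ↔ z))) → ~(~(z ↔ z) ↔ (x ↔ y))) ↔ ((~x → ((x ↔ z) → x)) ↔ ~~~(x ↔ z)) = 0 ↔ 0 = 1

1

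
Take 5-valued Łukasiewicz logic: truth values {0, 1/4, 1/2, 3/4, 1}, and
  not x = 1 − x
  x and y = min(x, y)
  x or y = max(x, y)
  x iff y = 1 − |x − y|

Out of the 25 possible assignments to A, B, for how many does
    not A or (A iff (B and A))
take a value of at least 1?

15

value 1: 15 assignments (counts)
value 3/4: 4 assignments
value 1/2: 3 assignments
value 1/4: 2 assignments
value 0: 1 assignment
So 15 of the 25 assignments meet the threshold.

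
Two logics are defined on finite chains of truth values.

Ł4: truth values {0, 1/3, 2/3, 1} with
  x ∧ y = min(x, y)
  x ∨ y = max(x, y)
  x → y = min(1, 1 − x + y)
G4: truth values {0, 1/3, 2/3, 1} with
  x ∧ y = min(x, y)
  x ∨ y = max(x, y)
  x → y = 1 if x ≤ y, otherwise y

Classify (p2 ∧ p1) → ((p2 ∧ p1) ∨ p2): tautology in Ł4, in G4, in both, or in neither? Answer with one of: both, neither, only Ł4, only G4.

both

In Ł4: every assignment gives 1 — tautology.
In G4: every assignment gives 1 — tautology.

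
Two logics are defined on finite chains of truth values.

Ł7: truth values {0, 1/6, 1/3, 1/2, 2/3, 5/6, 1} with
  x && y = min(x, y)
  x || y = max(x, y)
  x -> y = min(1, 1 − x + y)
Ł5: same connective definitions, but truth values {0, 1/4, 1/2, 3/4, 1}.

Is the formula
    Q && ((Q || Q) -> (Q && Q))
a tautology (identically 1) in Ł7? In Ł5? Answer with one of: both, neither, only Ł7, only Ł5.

neither

In Ł7: at Q = 0 the value is 0 — not a tautology.
In Ł5: at Q = 0 the value is 0 — not a tautology.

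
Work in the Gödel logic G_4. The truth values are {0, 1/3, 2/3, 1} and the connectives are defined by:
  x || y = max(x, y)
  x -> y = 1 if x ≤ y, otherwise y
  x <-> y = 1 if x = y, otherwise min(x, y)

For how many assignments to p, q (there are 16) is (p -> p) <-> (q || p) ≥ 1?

p = 0, q = 0 ↦ 0  <
p = 0, q = 1/3 ↦ 1/3  <
p = 0, q = 2/3 ↦ 2/3  <
p = 0, q = 1 ↦ 1  ≥
p = 1/3, q = 0 ↦ 1/3  <
p = 1/3, q = 1/3 ↦ 1/3  <
p = 1/3, q = 2/3 ↦ 2/3  <
p = 1/3, q = 1 ↦ 1  ≥
p = 2/3, q = 0 ↦ 2/3  <
p = 2/3, q = 1/3 ↦ 2/3  <
p = 2/3, q = 2/3 ↦ 2/3  <
p = 2/3, q = 1 ↦ 1  ≥
p = 1, q = 0 ↦ 1  ≥
p = 1, q = 1/3 ↦ 1  ≥
p = 1, q = 2/3 ↦ 1  ≥
p = 1, q = 1 ↦ 1  ≥
So 7 of the 16 assignments meet the threshold.

7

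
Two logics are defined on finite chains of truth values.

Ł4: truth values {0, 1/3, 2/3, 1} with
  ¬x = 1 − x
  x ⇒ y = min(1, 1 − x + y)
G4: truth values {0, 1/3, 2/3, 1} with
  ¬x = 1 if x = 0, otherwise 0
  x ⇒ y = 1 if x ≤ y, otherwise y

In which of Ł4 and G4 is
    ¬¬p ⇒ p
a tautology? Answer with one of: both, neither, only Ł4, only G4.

only Ł4

In Ł4: every assignment gives 1 — tautology.
In G4: at p = 1/3 the value is 1/3 — not a tautology.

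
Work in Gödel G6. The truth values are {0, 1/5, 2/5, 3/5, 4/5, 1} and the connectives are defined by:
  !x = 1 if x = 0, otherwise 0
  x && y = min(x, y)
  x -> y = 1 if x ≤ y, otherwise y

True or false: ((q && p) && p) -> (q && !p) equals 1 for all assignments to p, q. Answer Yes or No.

Counterexample: take p = 1/5, q = 1/5.
q && p = 1/5 && 1/5 = 1/5
(q && p) && p = 1/5 && 1/5 = 1/5
!p = !1/5 = 0
q && !p = 1/5 && 0 = 0
((q && p) && p) -> (q && !p) = 1/5 -> 0 = 0
This gives 0 ≠ 1.

No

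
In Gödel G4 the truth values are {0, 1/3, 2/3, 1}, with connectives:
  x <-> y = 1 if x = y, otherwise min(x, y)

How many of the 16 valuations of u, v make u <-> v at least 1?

u = 0, v = 0 ↦ 1  ≥
u = 0, v = 1/3 ↦ 0  <
u = 0, v = 2/3 ↦ 0  <
u = 0, v = 1 ↦ 0  <
u = 1/3, v = 0 ↦ 0  <
u = 1/3, v = 1/3 ↦ 1  ≥
u = 1/3, v = 2/3 ↦ 1/3  <
u = 1/3, v = 1 ↦ 1/3  <
u = 2/3, v = 0 ↦ 0  <
u = 2/3, v = 1/3 ↦ 1/3  <
u = 2/3, v = 2/3 ↦ 1  ≥
u = 2/3, v = 1 ↦ 2/3  <
u = 1, v = 0 ↦ 0  <
u = 1, v = 1/3 ↦ 1/3  <
u = 1, v = 2/3 ↦ 2/3  <
u = 1, v = 1 ↦ 1  ≥
So 4 of the 16 assignments meet the threshold.

4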